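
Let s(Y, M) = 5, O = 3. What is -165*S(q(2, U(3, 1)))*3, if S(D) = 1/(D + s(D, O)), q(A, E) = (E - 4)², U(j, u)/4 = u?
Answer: -99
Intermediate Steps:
U(j, u) = 4*u
q(A, E) = (-4 + E)²
S(D) = 1/(5 + D) (S(D) = 1/(D + 5) = 1/(5 + D))
-165*S(q(2, U(3, 1)))*3 = -165*3/(5 + (-4 + 4*1)²) = -165*3/(5 + (-4 + 4)²) = -165*3/(5 + 0²) = -165*3/(5 + 0) = -165*3/5 = -33*3 = -165*⅗ = -99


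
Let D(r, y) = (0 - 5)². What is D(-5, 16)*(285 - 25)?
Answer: 6500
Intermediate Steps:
D(r, y) = 25 (D(r, y) = (-5)² = 25)
D(-5, 16)*(285 - 25) = 25*(285 - 25) = 25*260 = 6500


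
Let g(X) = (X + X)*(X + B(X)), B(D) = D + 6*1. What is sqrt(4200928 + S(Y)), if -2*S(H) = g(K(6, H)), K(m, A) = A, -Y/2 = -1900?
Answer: 4*I*sqrt(1543867) ≈ 4970.1*I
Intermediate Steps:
Y = 3800 (Y = -2*(-1900) = 3800)
B(D) = 6 + D (B(D) = D + 6 = 6 + D)
g(X) = 2*X*(6 + 2*X) (g(X) = (X + X)*(X + (6 + X)) = (2*X)*(6 + 2*X) = 2*X*(6 + 2*X))
S(H) = -2*H*(3 + H)
sqrt(4200928 + S(Y)) = sqrt(4200928 - 2*3800*(3 + 3800)) = sqrt(4200928 - 2*3800*3803) = sqrt(4200928 - 28902800) = sqrt(-24701872) = 4*I*sqrt(1543867)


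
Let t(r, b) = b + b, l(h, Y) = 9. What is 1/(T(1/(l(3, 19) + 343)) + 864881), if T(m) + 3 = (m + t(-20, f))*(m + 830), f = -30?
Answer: 123904/100991695553 ≈ 1.2269e-6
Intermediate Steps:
t(r, b) = 2*b
T(m) = -3 + (-60 + m)*(830 + m) (T(m) = -3 + (m + 2*(-30))*(m + 830) = -3 + (m - 60)*(830 + m) = -3 + (-60 + m)*(830 + m))
1/(T(1/(l(3, 19) + 343)) + 864881) = 1/((-49803 + (1/(9 + 343))² + 770/(9 + 343)) + 864881) = 1/((-49803 + (1/352)² + 770/352) + 864881) = 1/((-49803 + (1/352)² + 770*(1/352)) + 864881) = 1/((-49803 + 1/123904 + 35/16) + 864881) = 1/(-6170519871/123904 + 864881) = 1/(100991695553/123904) = 123904/100991695553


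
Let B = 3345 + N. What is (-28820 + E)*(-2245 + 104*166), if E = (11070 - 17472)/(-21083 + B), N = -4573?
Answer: -3219055401914/7437 ≈ -4.3284e+8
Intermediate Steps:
B = -1228 (B = 3345 - 4573 = -1228)
E = 2134/7437 (E = (11070 - 17472)/(-21083 - 1228) = -6402/(-22311) = -6402*(-1/22311) = 2134/7437 ≈ 0.28694)
(-28820 + E)*(-2245 + 104*166) = (-28820 + 2134/7437)*(-2245 + 104*166) = -214332206*(-2245 + 17264)/7437 = -214332206/7437*15019 = -3219055401914/7437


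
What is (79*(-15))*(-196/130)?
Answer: 23226/13 ≈ 1786.6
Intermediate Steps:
(79*(-15))*(-196/130) = -(-232260)/130 = -1185*(-98/65) = 23226/13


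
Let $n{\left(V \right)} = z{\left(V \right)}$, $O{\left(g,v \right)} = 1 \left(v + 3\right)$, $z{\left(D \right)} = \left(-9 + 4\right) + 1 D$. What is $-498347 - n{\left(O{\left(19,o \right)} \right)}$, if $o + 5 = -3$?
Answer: $-498337$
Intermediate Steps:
$o = -8$ ($o = -5 - 3 = -8$)
$z{\left(D \right)} = -5 + D$
$O{\left(g,v \right)} = 3 + v$ ($O{\left(g,v \right)} = 1 \left(3 + v\right) = 3 + v$)
$n{\left(V \right)} = -5 + V$
$-498347 - n{\left(O{\left(19,o \right)} \right)} = -498347 - \left(-5 + \left(3 - 8\right)\right) = -498347 - \left(-5 - 5\right) = -498347 - -10 = -498347 + 10 = -498337$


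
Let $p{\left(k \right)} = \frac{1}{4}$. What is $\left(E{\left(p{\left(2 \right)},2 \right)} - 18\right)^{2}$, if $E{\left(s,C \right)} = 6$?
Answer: $144$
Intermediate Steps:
$p{\left(k \right)} = \frac{1}{4}$
$\left(E{\left(p{\left(2 \right)},2 \right)} - 18\right)^{2} = \left(6 - 18\right)^{2} = \left(-12\right)^{2} = 144$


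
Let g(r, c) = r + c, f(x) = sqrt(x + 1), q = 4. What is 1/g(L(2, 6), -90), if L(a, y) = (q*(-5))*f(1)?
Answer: -9/730 + sqrt(2)/365 ≈ -0.0084542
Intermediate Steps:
f(x) = sqrt(1 + x)
L(a, y) = -20*sqrt(2) (L(a, y) = (4*(-5))*sqrt(1 + 1) = -20*sqrt(2))
g(r, c) = c + r
1/g(L(2, 6), -90) = 1/(-90 - 20*sqrt(2))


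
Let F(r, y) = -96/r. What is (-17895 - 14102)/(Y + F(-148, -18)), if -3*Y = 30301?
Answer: 3551667/1121065 ≈ 3.1681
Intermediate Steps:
Y = -30301/3 (Y = -⅓*30301 = -30301/3 ≈ -10100.)
(-17895 - 14102)/(Y + F(-148, -18)) = (-17895 - 14102)/(-30301/3 - 96/(-148)) = -31997/(-30301/3 - 96*(-1/148)) = -31997/(-30301/3 + 24/37) = -31997/(-1121065/111) = -31997*(-111/1121065) = 3551667/1121065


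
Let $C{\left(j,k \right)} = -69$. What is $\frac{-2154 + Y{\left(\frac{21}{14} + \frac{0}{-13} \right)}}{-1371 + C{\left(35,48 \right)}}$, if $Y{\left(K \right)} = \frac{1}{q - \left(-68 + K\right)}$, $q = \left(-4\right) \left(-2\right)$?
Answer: $\frac{20059}{13410} \approx 1.4958$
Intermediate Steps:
$q = 8$
$Y{\left(K \right)} = \frac{1}{76 - K}$ ($Y{\left(K \right)} = \frac{1}{8 - \left(-68 + K\right)} = \frac{1}{76 - K}$)
$\frac{-2154 + Y{\left(\frac{21}{14} + \frac{0}{-13} \right)}}{-1371 + C{\left(35,48 \right)}} = \frac{-2154 + \frac{1}{76 - \left(\frac{21}{14} + \frac{0}{-13}\right)}}{-1371 - 69} = \frac{-2154 + \frac{1}{76 - \left(21 \cdot \frac{1}{14} + 0 \left(- \frac{1}{13}\right)\right)}}{-1440} = \left(-2154 + \frac{1}{76 - \left(\frac{3}{2} + 0\right)}\right) \left(- \frac{1}{1440}\right) = \left(-2154 + \frac{1}{76 - \frac{3}{2}}\right) \left(- \frac{1}{1440}\right) = \left(-2154 + \frac{1}{\frac{149}{2}}\right) \left(- \frac{1}{1440}\right) = \left(-2154 + \frac{2}{149}\right) \left(- \frac{1}{1440}\right) = \left(- \frac{320944}{149}\right) \left(- \frac{1}{1440}\right) = \frac{20059}{13410}$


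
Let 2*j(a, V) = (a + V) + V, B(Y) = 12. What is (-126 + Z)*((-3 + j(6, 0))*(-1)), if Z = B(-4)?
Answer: 0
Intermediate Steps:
j(a, V) = V + a/2 (j(a, V) = ((a + V) + V)/2 = ((V + a) + V)/2 = (a + 2*V)/2 = V + a/2)
Z = 12
(-126 + Z)*((-3 + j(6, 0))*(-1)) = (-126 + 12)*((-3 + (0 + (½)*6))*(-1)) = -114*(-3 + (0 + 3))*(-1) = -114*(-3 + 3)*(-1) = -0*(-1) = -114*0 = 0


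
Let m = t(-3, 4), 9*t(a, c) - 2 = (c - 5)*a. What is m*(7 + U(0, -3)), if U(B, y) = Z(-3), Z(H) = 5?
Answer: 20/3 ≈ 6.6667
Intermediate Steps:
t(a, c) = 2/9 + a*(-5 + c)/9 (t(a, c) = 2/9 + ((c - 5)*a)/9 = 2/9 + ((-5 + c)*a)/9 = 2/9 + (a*(-5 + c))/9 = 2/9 + a*(-5 + c)/9)
U(B, y) = 5
m = 5/9 (m = 2/9 - 5/9*(-3) + (⅑)*(-3)*4 = 2/9 + 5/3 - 4/3 = 5/9 ≈ 0.55556)
m*(7 + U(0, -3)) = 5*(7 + 5)/9 = (5/9)*12 = 20/3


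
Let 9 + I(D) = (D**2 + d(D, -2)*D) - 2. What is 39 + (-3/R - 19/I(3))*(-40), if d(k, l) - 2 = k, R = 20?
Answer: 1345/13 ≈ 103.46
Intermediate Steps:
d(k, l) = 2 + k
I(D) = -11 + D**2 + D*(2 + D) (I(D) = -9 + ((D**2 + (2 + D)*D) - 2) = -9 + ((D**2 + D*(2 + D)) - 2) = -9 + (-2 + D**2 + D*(2 + D)) = -11 + D**2 + D*(2 + D))
39 + (-3/R - 19/I(3))*(-40) = 39 + (-3/20 - 19/(-11 + 3**2 + 3*(2 + 3)))*(-40) = 39 + (-3*1/20 - 19/(-11 + 9 + 3*5))*(-40) = 39 + (-3/20 - 19/(-11 + 9 + 15))*(-40) = 39 + (-3/20 - 19/13)*(-40) = 39 - 419/260*(-40) = 39 + 838/13 = 1345/13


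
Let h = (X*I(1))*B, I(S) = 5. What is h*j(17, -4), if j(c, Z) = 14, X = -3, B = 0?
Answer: 0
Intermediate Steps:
h = 0 (h = -3*5*0 = -15*0 = 0)
h*j(17, -4) = 0*14 = 0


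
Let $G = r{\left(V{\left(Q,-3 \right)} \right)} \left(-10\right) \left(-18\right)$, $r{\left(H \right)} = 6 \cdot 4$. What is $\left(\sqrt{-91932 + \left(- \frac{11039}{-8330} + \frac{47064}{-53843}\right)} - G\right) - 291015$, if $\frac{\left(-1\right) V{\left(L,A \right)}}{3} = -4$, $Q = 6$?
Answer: $-295335 + \frac{i \sqrt{377413125251369029130}}{64073170} \approx -2.9534 \cdot 10^{5} + 303.2 i$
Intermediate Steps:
$V{\left(L,A \right)} = 12$ ($V{\left(L,A \right)} = \left(-3\right) \left(-4\right) = 12$)
$r{\left(H \right)} = 24$
$G = 4320$ ($G = 24 \left(-10\right) \left(-18\right) = \left(-240\right) \left(-18\right) = 4320$)
$\left(\sqrt{-91932 + \left(- \frac{11039}{-8330} + \frac{47064}{-53843}\right)} - G\right) - 291015 = \left(\sqrt{-91932 + \left(- \frac{11039}{-8330} + \frac{47064}{-53843}\right)} - 4320\right) - 291015 = \left(\sqrt{-91932 + \left(\left(-11039\right) \left(- \frac{1}{8330}\right) + 47064 \left(- \frac{1}{53843}\right)\right)} - 4320\right) - 291015 = \left(\sqrt{-91932 + \left(\frac{1577}{1190} - \frac{47064}{53843}\right)} - 4320\right) - 291015 = \left(\sqrt{-91932 + \frac{28904251}{64073170}} - 4320\right) - 291015 = \left(\sqrt{- \frac{5890345760189}{64073170}} - 4320\right) - 291015 = \left(\frac{i \sqrt{377413125251369029130}}{64073170} - 4320\right) - 291015 = \left(-4320 + \frac{i \sqrt{377413125251369029130}}{64073170}\right) - 291015 = -295335 + \frac{i \sqrt{377413125251369029130}}{64073170}$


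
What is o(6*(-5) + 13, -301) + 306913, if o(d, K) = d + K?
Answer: 306595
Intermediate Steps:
o(d, K) = K + d
o(6*(-5) + 13, -301) + 306913 = (-301 + (6*(-5) + 13)) + 306913 = (-301 + (-30 + 13)) + 306913 = (-301 - 17) + 306913 = -318 + 306913 = 306595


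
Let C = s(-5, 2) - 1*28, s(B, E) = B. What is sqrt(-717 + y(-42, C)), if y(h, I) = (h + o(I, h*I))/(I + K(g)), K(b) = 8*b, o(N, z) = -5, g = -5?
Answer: I*sqrt(3817462)/73 ≈ 26.765*I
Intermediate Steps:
C = -33 (C = -5 - 1*28 = -5 - 28 = -33)
y(h, I) = (-5 + h)/(-40 + I) (y(h, I) = (h - 5)/(I + 8*(-5)) = (-5 + h)/(I - 40) = (-5 + h)/(-40 + I))
sqrt(-717 + y(-42, C)) = sqrt(-717 + (-5 - 42)/(-40 - 33)) = sqrt(-717 - 47/(-73)) = sqrt(-717 - 1/73*(-47)) = sqrt(-717 + 47/73) = sqrt(-52294/73) = I*sqrt(3817462)/73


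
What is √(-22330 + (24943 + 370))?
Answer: √2983 ≈ 54.617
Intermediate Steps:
√(-22330 + (24943 + 370)) = √(-22330 + 25313) = √2983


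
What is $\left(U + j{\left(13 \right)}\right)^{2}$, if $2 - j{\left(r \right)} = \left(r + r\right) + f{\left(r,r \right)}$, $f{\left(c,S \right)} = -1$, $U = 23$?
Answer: $0$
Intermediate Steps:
$j{\left(r \right)} = 3 - 2 r$ ($j{\left(r \right)} = 2 - \left(\left(r + r\right) - 1\right) = 2 - \left(2 r - 1\right) = 2 - \left(-1 + 2 r\right) = 3 - 2 r$)
$\left(U + j{\left(13 \right)}\right)^{2} = \left(23 + \left(3 - 26\right)\right)^{2} = \left(23 - 23\right)^{2} = 0^{2} = 0$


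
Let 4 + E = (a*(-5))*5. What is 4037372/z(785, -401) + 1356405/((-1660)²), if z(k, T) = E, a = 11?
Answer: -2225000769241/153762480 ≈ -14470.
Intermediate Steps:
E = -279 (E = -4 + (11*(-5))*5 = -4 - 55*5 = -4 - 275 = -279)
z(k, T) = -279
4037372/z(785, -401) + 1356405/((-1660)²) = 4037372/(-279) + 1356405/((-1660)²) = 4037372*(-1/279) + 1356405/2755600 = -4037372/279 + 1356405*(1/2755600) = -4037372/279 + 271281/551120 = -2225000769241/153762480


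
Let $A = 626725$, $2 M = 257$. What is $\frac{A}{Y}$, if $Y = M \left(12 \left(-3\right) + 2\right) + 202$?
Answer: $- \frac{626725}{4167} \approx -150.4$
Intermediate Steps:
$M = \frac{257}{2}$ ($M = \frac{1}{2} \cdot 257 = \frac{257}{2} \approx 128.5$)
$Y = -4167$ ($Y = \frac{257 \left(12 \left(-3\right) + 2\right)}{2} + 202 = \frac{257 \left(-36 + 2\right)}{2} + 202 = \frac{257}{2} \left(-34\right) + 202 = -4369 + 202 = -4167$)
$\frac{A}{Y} = \frac{626725}{-4167} = 626725 \left(- \frac{1}{4167}\right) = - \frac{626725}{4167}$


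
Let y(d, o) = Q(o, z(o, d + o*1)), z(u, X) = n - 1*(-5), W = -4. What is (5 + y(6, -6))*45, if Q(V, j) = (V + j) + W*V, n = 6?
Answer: 1530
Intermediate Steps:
z(u, X) = 11 (z(u, X) = 6 - 1*(-5) = 6 + 5 = 11)
Q(V, j) = j - 3*V (Q(V, j) = (V + j) - 4*V = j - 3*V)
y(d, o) = 11 - 3*o
(5 + y(6, -6))*45 = (5 + (11 - 3*(-6)))*45 = (5 + (11 + 18))*45 = (5 + 29)*45 = 34*45 = 1530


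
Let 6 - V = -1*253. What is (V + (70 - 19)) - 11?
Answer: 299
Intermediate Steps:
V = 259 (V = 6 - (-1)*253 = 6 - 1*(-253) = 6 + 253 = 259)
(V + (70 - 19)) - 11 = (259 + (70 - 19)) - 11 = (259 + 51) - 11 = 310 - 11 = 299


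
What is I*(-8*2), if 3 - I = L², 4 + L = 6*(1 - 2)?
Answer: 1552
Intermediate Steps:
L = -10 (L = -4 + 6*(1 - 2) = -4 + 6*(-1) = -4 - 6 = -10)
I = -97 (I = 3 - 1*(-10)² = 3 - 1*100 = 3 - 100 = -97)
I*(-8*2) = -(-776)*2 = -97*(-16) = 1552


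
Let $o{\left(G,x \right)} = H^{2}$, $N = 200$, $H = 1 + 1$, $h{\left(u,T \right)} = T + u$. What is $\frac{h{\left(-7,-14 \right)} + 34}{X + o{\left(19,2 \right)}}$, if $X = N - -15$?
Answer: $\frac{13}{219} \approx 0.059361$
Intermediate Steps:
$H = 2$
$o{\left(G,x \right)} = 4$ ($o{\left(G,x \right)} = 2^{2} = 4$)
$X = 215$ ($X = 200 - -15 = 200 + 15 = 215$)
$\frac{h{\left(-7,-14 \right)} + 34}{X + o{\left(19,2 \right)}} = \frac{\left(-14 - 7\right) + 34}{215 + 4} = \frac{-21 + 34}{219} = 13 \cdot \frac{1}{219} = \frac{13}{219}$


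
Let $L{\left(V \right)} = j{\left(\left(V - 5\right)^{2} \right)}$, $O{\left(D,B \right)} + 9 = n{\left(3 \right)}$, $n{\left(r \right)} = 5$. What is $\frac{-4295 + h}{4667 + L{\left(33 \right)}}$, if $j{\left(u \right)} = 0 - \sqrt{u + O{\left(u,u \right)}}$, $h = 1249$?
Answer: $- \frac{1093514}{1675393} - \frac{6092 \sqrt{195}}{21780109} \approx -0.6566$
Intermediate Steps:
$O{\left(D,B \right)} = -4$ ($O{\left(D,B \right)} = -9 + 5 = -4$)
$j{\left(u \right)} = - \sqrt{-4 + u}$ ($j{\left(u \right)} = 0 - \sqrt{u - 4} = 0 - \sqrt{-4 + u} = - \sqrt{-4 + u}$)
$L{\left(V \right)} = - \sqrt{-4 + \left(-5 + V\right)^{2}}$ ($L{\left(V \right)} = - \sqrt{-4 + \left(V - 5\right)^{2}} = - \sqrt{-4 + \left(-5 + V\right)^{2}}$)
$\frac{-4295 + h}{4667 + L{\left(33 \right)}} = \frac{-4295 + 1249}{4667 - \sqrt{-4 + \left(-5 + 33\right)^{2}}} = - \frac{3046}{4667 - \sqrt{-4 + 28^{2}}} = - \frac{3046}{4667 - \sqrt{-4 + 784}} = - \frac{3046}{4667 - \sqrt{780}} = - \frac{3046}{4667 - 2 \sqrt{195}}$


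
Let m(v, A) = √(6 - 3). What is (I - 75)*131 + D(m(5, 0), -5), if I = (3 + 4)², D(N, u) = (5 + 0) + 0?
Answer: -3401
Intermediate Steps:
m(v, A) = √3
D(N, u) = 5 (D(N, u) = 5 + 0 = 5)
I = 49 (I = 7² = 49)
(I - 75)*131 + D(m(5, 0), -5) = (49 - 75)*131 + 5 = -26*131 + 5 = -3406 + 5 = -3401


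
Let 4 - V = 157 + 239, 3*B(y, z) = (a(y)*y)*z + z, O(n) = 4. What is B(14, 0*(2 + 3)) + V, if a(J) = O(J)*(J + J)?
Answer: -392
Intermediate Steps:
a(J) = 8*J (a(J) = 4*(J + J) = 4*(2*J) = 8*J)
B(y, z) = z/3 + 8*z*y**2/3 (B(y, z) = (((8*y)*y)*z + z)/3 = ((8*y**2)*z + z)/3 = (8*z*y**2 + z)/3 = (z + 8*z*y**2)/3 = z/3 + 8*z*y**2/3)
V = -392 (V = 4 - (157 + 239) = 4 - 1*396 = 4 - 396 = -392)
B(14, 0*(2 + 3)) + V = (0*(2 + 3))*(1 + 8*14**2)/3 - 392 = (0*5)*(1 + 8*196)/3 - 392 = (1/3)*0*(1 + 1568) - 392 = (1/3)*0*1569 - 392 = 0 - 392 = -392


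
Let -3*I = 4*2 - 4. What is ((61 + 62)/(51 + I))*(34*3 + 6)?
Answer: 39852/149 ≈ 267.46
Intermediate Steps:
I = -4/3 (I = -(4*2 - 4)/3 = -(8 - 4)/3 = -⅓*4 = -4/3 ≈ -1.3333)
((61 + 62)/(51 + I))*(34*3 + 6) = ((61 + 62)/(51 - 4/3))*(34*3 + 6) = (123/(149/3))*(102 + 6) = (123*(3/149))*108 = (369/149)*108 = 39852/149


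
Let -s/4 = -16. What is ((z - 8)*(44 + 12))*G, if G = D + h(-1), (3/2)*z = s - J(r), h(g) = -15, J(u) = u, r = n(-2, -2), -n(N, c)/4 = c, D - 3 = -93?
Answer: -172480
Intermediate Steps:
s = 64 (s = -4*(-16) = 64)
D = -90 (D = 3 - 93 = -90)
n(N, c) = -4*c
r = 8 (r = -4*(-2) = 8)
z = 112/3 (z = 2*(64 - 1*8)/3 = 2*(64 - 8)/3 = (⅔)*56 = 112/3 ≈ 37.333)
G = -105 (G = -90 - 15 = -105)
((z - 8)*(44 + 12))*G = ((112/3 - 8)*(44 + 12))*(-105) = ((88/3)*56)*(-105) = (4928/3)*(-105) = -172480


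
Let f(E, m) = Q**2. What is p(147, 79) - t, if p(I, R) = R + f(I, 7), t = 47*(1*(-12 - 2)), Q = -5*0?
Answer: 737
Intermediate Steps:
Q = 0
f(E, m) = 0 (f(E, m) = 0**2 = 0)
t = -658 (t = 47*(1*(-14)) = 47*(-14) = -658)
p(I, R) = R (p(I, R) = R + 0 = R)
p(147, 79) - t = 79 - 1*(-658) = 79 + 658 = 737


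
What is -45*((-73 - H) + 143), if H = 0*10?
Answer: -3150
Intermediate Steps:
H = 0
-45*((-73 - H) + 143) = -45*((-73 - 1*0) + 143) = -45*((-73 + 0) + 143) = -45*(-73 + 143) = -45*70 = -3150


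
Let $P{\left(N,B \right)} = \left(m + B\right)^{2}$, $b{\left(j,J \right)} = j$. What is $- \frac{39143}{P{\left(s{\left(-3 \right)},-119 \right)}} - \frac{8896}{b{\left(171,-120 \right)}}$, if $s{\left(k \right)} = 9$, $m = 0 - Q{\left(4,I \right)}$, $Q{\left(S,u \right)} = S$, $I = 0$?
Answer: $- \frac{5232631}{95817} \approx -54.611$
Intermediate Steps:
$m = -4$ ($m = 0 - 4 = -4$)
$P{\left(N,B \right)} = \left(-4 + B\right)^{2}$
$- \frac{39143}{P{\left(s{\left(-3 \right)},-119 \right)}} - \frac{8896}{b{\left(171,-120 \right)}} = - \frac{39143}{\left(-4 - 119\right)^{2}} - \frac{8896}{171} = - \frac{39143}{\left(-123\right)^{2}} - \frac{8896}{171} = - \frac{39143}{15129} - \frac{8896}{171} = - \frac{5232631}{95817}$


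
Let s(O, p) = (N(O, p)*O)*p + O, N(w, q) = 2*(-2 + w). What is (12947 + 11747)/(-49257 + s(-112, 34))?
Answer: 24694/818855 ≈ 0.030157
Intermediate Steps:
N(w, q) = -4 + 2*w
s(O, p) = O + O*p*(-4 + 2*O) (s(O, p) = ((-4 + 2*O)*O)*p + O = (O*(-4 + 2*O))*p + O = O*p*(-4 + 2*O) + O = O + O*p*(-4 + 2*O))
(12947 + 11747)/(-49257 + s(-112, 34)) = (12947 + 11747)/(-49257 - 112*(1 + 2*34*(-2 - 112))) = 24694/(-49257 - 112*(1 + 2*34*(-114))) = 24694/(-49257 - 112*(1 - 7752)) = 24694/(-49257 - 112*(-7751)) = 24694/(-49257 + 868112) = 24694/818855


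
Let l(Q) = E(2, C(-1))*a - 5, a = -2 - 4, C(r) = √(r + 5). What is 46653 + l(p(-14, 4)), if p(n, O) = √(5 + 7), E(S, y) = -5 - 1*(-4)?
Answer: 46654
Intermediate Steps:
C(r) = √(5 + r)
E(S, y) = -1 (E(S, y) = -5 + 4 = -1)
a = -6
p(n, O) = 2*√3 (p(n, O) = √12 = 2*√3)
l(Q) = 1 (l(Q) = -1*(-6) - 5 = 6 - 5 = 1)
46653 + l(p(-14, 4)) = 46653 + 1 = 46654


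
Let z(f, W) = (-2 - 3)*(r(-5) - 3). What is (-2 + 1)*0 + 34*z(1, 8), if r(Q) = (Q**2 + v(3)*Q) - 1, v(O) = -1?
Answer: -4420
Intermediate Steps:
r(Q) = -1 + Q**2 - Q (r(Q) = (Q**2 - Q) - 1 = -1 + Q**2 - Q)
z(f, W) = -130 (z(f, W) = (-2 - 3)*((-1 + (-5)**2 - 1*(-5)) - 3) = -5*((-1 + 25 + 5) - 3) = -5*(29 - 3) = -5*26 = -130)
(-2 + 1)*0 + 34*z(1, 8) = (-2 + 1)*0 + 34*(-130) = -1*0 - 4420 = 0 - 4420 = -4420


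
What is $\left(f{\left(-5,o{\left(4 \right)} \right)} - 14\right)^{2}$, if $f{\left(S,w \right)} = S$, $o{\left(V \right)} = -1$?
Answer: $361$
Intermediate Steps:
$\left(f{\left(-5,o{\left(4 \right)} \right)} - 14\right)^{2} = \left(-5 - 14\right)^{2} = \left(-19\right)^{2} = 361$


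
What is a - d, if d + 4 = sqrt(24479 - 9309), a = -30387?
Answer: -30383 - sqrt(15170) ≈ -30506.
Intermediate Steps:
d = -4 + sqrt(15170) (d = -4 + sqrt(24479 - 9309) = -4 + sqrt(15170) ≈ 119.17)
a - d = -30387 - (-4 + sqrt(15170)) = -30387 + (4 - sqrt(15170)) = -30383 - sqrt(15170)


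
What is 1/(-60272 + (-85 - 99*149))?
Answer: -1/75108 ≈ -1.3314e-5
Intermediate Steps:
1/(-60272 + (-85 - 99*149)) = 1/(-60272 + (-85 - 14751)) = 1/(-60272 - 14836) = 1/(-75108) = -1/75108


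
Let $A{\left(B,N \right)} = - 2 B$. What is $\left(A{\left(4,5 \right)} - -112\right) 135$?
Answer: $14040$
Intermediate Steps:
$\left(A{\left(4,5 \right)} - -112\right) 135 = \left(\left(-2\right) 4 - -112\right) 135 = \left(-8 + 112\right) 135 = 104 \cdot 135 = 14040$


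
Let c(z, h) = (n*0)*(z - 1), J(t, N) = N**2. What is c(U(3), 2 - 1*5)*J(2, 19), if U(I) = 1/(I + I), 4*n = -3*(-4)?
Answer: 0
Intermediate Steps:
n = 3 (n = (-3*(-4))/4 = (1/4)*12 = 3)
U(I) = 1/(2*I)
c(z, h) = 0 (c(z, h) = (3*0)*(z - 1) = 0*(-1 + z) = 0)
c(U(3), 2 - 1*5)*J(2, 19) = 0*19**2 = 0*361 = 0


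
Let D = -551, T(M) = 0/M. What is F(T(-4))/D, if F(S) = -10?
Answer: 10/551 ≈ 0.018149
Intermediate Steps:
T(M) = 0
F(T(-4))/D = -10/(-551) = -10*(-1/551) = 10/551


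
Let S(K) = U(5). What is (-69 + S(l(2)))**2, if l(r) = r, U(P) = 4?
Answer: 4225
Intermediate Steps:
S(K) = 4
(-69 + S(l(2)))**2 = (-69 + 4)**2 = (-65)**2 = 4225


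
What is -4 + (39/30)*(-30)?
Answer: -43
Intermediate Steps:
-4 + (39/30)*(-30) = -4 + (39*(1/30))*(-30) = -4 + (13/10)*(-30) = -4 - 39 = -43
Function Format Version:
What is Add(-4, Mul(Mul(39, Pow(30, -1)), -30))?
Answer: -43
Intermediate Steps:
Add(-4, Mul(Mul(39, Pow(30, -1)), -30)) = Add(-4, Mul(Mul(39, Rational(1, 30)), -30)) = Add(-4, Mul(Rational(13, 10), -30)) = Add(-4, -39) = -43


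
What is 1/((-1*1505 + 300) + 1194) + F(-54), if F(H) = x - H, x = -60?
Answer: -67/11 ≈ -6.0909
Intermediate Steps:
F(H) = -60 - H
1/((-1*1505 + 300) + 1194) + F(-54) = 1/((-1*1505 + 300) + 1194) + (-60 - 1*(-54)) = 1/((-1505 + 300) + 1194) + (-60 + 54) = 1/(-1205 + 1194) - 6 = 1/(-11) - 6 = -1/11 - 6 = -67/11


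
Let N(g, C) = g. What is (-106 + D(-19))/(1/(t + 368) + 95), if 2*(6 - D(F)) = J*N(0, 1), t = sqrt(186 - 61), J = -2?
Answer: -321344325/305285849 - 125*sqrt(5)/305285849 ≈ -1.0526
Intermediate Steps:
t = 5*sqrt(5) (t = sqrt(125) = 5*sqrt(5) ≈ 11.180)
D(F) = 6 (D(F) = 6 - (-1)*0 = 6 - 1/2*0 = 6 + 0 = 6)
(-106 + D(-19))/(1/(t + 368) + 95) = (-106 + 6)/(1/(5*sqrt(5) + 368) + 95) = -100/(1/(368 + 5*sqrt(5)) + 95) = -100/(95 + 1/(368 + 5*sqrt(5)))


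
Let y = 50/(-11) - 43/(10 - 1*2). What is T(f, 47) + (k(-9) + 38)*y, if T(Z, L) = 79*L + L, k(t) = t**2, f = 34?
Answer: 226993/88 ≈ 2579.5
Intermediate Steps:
T(Z, L) = 80*L
y = -873/88 (y = 50*(-1/11) - 43/(10 - 2) = -50/11 - 43/8 = -873/88 ≈ -9.9205)
T(f, 47) + (k(-9) + 38)*y = 80*47 + ((-9)**2 + 38)*(-873/88) = 3760 + (81 + 38)*(-873/88) = 3760 + 119*(-873/88) = 3760 - 103887/88 = 226993/88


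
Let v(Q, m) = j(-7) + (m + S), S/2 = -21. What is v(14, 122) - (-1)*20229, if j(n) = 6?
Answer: 20315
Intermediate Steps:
S = -42 (S = 2*(-21) = -42)
v(Q, m) = -36 + m (v(Q, m) = 6 + (m - 42) = 6 + (-42 + m) = -36 + m)
v(14, 122) - (-1)*20229 = (-36 + 122) - (-1)*20229 = 86 - 1*(-20229) = 86 + 20229 = 20315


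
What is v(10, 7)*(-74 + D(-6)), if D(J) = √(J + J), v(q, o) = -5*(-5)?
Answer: -1850 + 50*I*√3 ≈ -1850.0 + 86.603*I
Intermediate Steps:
v(q, o) = 25
D(J) = √2*√J (D(J) = √(2*J) = √2*√J)
v(10, 7)*(-74 + D(-6)) = 25*(-74 + √2*√(-6)) = 25*(-74 + √2*(I*√6)) = 25*(-74 + 2*I*√3) = -1850 + 50*I*√3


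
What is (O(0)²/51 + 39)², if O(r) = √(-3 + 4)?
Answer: 3960100/2601 ≈ 1522.5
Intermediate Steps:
O(r) = 1 (O(r) = √1 = 1)
(O(0)²/51 + 39)² = (1²/51 + 39)² = (1*(1/51) + 39)² = (1/51 + 39)² = (1990/51)² = 3960100/2601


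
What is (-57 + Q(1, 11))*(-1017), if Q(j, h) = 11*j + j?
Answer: 45765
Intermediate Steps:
Q(j, h) = 12*j
(-57 + Q(1, 11))*(-1017) = (-57 + 12*1)*(-1017) = (-57 + 12)*(-1017) = -45*(-1017) = 45765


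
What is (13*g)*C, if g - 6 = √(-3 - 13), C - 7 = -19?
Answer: -936 - 624*I ≈ -936.0 - 624.0*I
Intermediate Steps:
C = -12 (C = 7 - 19 = -12)
g = 6 + 4*I (g = 6 + √(-3 - 13) = 6 + √(-16) = 6 + 4*I ≈ 6.0 + 4.0*I)
(13*g)*C = (13*(6 + 4*I))*(-12) = (78 + 52*I)*(-12) = -936 - 624*I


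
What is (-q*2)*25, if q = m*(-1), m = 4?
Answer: 200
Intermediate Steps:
q = -4 (q = 4*(-1) = -4)
(-q*2)*25 = (-1*(-4)*2)*25 = (4*2)*25 = 8*25 = 200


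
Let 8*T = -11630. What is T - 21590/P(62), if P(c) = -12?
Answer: 4145/12 ≈ 345.42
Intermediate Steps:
T = -5815/4 (T = (⅛)*(-11630) = -5815/4 ≈ -1453.8)
T - 21590/P(62) = -5815/4 - 21590/(-12) = -5815/4 - 21590*(-1/12) = -5815/4 + 10795/6 = 4145/12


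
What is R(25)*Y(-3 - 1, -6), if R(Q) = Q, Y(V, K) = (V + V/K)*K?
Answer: 500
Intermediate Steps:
Y(V, K) = K*(V + V/K)
R(25)*Y(-3 - 1, -6) = 25*((-3 - 1)*(1 - 6)) = 25*(-4*(-5)) = 25*20 = 500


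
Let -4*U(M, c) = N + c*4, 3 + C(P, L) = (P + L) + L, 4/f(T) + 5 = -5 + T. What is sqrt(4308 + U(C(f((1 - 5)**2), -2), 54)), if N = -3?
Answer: 3*sqrt(1891)/2 ≈ 65.228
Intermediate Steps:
f(T) = 4/(-10 + T) (f(T) = 4/(-5 + (-5 + T)) = 4/(-10 + T))
C(P, L) = -3 + P + 2*L (C(P, L) = -3 + ((P + L) + L) = -3 + ((L + P) + L) = -3 + (P + 2*L) = -3 + P + 2*L)
U(M, c) = 3/4 - c (U(M, c) = -(-3 + c*4)/4 = -(-3 + 4*c)/4 = 3/4 - c)
sqrt(4308 + U(C(f((1 - 5)**2), -2), 54)) = sqrt(4308 + (3/4 - 1*54)) = sqrt(4308 + (3/4 - 54)) = sqrt(4308 - 213/4) = sqrt(17019/4) = 3*sqrt(1891)/2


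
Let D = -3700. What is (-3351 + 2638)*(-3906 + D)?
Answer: 5423078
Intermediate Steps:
(-3351 + 2638)*(-3906 + D) = (-3351 + 2638)*(-3906 - 3700) = -713*(-7606) = 5423078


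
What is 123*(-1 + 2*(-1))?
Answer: -369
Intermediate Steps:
123*(-1 + 2*(-1)) = 123*(-1 - 2) = 123*(-3) = -369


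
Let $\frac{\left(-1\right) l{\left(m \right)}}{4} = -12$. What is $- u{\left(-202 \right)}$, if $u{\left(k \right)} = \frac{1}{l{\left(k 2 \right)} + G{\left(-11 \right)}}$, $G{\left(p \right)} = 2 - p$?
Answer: $- \frac{1}{61} \approx -0.016393$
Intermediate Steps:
$l{\left(m \right)} = 48$ ($l{\left(m \right)} = \left(-4\right) \left(-12\right) = 48$)
$u{\left(k \right)} = \frac{1}{61}$ ($u{\left(k \right)} = \frac{1}{48 + \left(2 - -11\right)} = \frac{1}{48 + \left(2 + 11\right)} = \frac{1}{48 + 13} = \frac{1}{61}$)
$- u{\left(-202 \right)} = \left(-1\right) \frac{1}{61} = - \frac{1}{61}$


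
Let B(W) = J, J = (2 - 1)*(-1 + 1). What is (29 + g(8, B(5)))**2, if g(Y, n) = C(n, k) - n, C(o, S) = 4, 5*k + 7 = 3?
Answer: 1089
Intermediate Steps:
k = -4/5 (k = -7/5 + (1/5)*3 = -7/5 + 3/5 = -4/5 ≈ -0.80000)
J = 0 (J = 1*0 = 0)
B(W) = 0
g(Y, n) = 4 - n
(29 + g(8, B(5)))**2 = (29 + (4 - 1*0))**2 = (29 + (4 + 0))**2 = (29 + 4)**2 = 33**2 = 1089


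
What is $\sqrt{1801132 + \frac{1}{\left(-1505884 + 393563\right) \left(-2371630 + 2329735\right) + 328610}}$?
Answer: $\frac{\sqrt{3911436911051261117267873205}}{46601016905} \approx 1342.1$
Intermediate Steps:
$\sqrt{1801132 + \frac{1}{\left(-1505884 + 393563\right) \left(-2371630 + 2329735\right) + 328610}} = \sqrt{1801132 + \frac{1}{\left(-1112321\right) \left(-41895\right) + 328610}} = \sqrt{1801132 + \frac{1}{46600688295 + 328610}} = \sqrt{1801132 + \frac{1}{46601016905}} = \sqrt{\frac{83934582780136461}{46601016905}} = \frac{\sqrt{3911436911051261117267873205}}{46601016905}$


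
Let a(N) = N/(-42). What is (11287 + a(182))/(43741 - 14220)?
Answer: 33848/88563 ≈ 0.38219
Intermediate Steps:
a(N) = -N/42 (a(N) = N*(-1/42) = -N/42)
(11287 + a(182))/(43741 - 14220) = (11287 - 1/42*182)/(43741 - 14220) = (11287 - 13/3)/29521 = (33848/3)*(1/29521) = 33848/88563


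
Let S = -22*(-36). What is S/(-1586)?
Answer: -396/793 ≈ -0.49937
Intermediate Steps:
S = 792
S/(-1586) = 792/(-1586) = 792*(-1/1586) = -396/793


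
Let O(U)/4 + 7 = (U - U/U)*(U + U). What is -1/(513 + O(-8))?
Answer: -1/1061 ≈ -0.00094251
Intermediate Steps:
O(U) = -28 + 8*U*(-1 + U) (O(U) = -28 + 4*((U - U/U)*(U + U)) = -28 + 4*((U - 1*1)*(2*U)) = -28 + 4*((U - 1)*(2*U)) = -28 + 4*((-1 + U)*(2*U)) = -28 + 4*(2*U*(-1 + U)) = -28 + 8*U*(-1 + U))
-1/(513 + O(-8)) = -1/(513 + (-28 - 8*(-8) + 8*(-8)²)) = -1/(513 + (-28 + 64 + 8*64)) = -1/(513 + (-28 + 64 + 512)) = -1/(513 + 548) = -1/1061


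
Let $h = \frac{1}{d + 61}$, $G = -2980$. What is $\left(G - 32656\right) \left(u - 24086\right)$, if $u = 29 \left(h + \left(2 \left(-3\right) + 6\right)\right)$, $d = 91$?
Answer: $\frac{32616232087}{38} \approx 8.5832 \cdot 10^{8}$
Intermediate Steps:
$h = \frac{1}{152}$ ($h = \frac{1}{91 + 61} = \frac{1}{152} \approx 0.0065789$)
$u = \frac{29}{152}$ ($u = 29 \left(\frac{1}{152} + \left(2 \left(-3\right) + 6\right)\right) = 29 \left(\frac{1}{152} + \left(-6 + 6\right)\right) = 29 \left(\frac{1}{152} + 0\right) = 29 \cdot \frac{1}{152} = \frac{29}{152} \approx 0.19079$)
$\left(G - 32656\right) \left(u - 24086\right) = \left(-2980 - 32656\right) \left(\frac{29}{152} - 24086\right) = \left(-35636\right) \left(- \frac{3661043}{152}\right) = \frac{32616232087}{38}$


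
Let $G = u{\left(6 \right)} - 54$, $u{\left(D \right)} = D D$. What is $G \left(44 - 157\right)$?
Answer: $2034$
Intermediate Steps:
$u{\left(D \right)} = D^{2}$
$G = -18$ ($G = 6^{2} - 54 = 36 - 54 = -18$)
$G \left(44 - 157\right) = - 18 \left(44 - 157\right) = \left(-18\right) \left(-113\right) = 2034$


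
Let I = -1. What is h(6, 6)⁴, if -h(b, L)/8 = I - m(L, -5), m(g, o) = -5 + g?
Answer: 65536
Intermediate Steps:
h(b, L) = -32 + 8*L (h(b, L) = -8*(-1 - (-5 + L)) = -8*(-1 + (5 - L)) = -8*(4 - L) = -32 + 8*L)
h(6, 6)⁴ = (-32 + 8*6)⁴ = (-32 + 48)⁴ = 16⁴ = 65536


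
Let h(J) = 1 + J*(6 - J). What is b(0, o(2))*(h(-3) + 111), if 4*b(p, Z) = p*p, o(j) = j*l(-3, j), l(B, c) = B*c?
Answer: 0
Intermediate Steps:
o(j) = -3*j**2 (o(j) = j*(-3*j) = -3*j**2)
b(p, Z) = p**2/4 (b(p, Z) = (p*p)/4 = p**2/4)
b(0, o(2))*(h(-3) + 111) = ((1/4)*0**2)*((1 - 1*(-3)**2 + 6*(-3)) + 111) = ((1/4)*0)*((1 - 1*9 - 18) + 111) = 0*((1 - 9 - 18) + 111) = 0*(-26 + 111) = 0*85 = 0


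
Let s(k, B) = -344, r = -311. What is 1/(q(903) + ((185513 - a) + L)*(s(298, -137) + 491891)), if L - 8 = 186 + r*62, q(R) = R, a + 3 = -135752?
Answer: 1/148535673363 ≈ 6.7324e-12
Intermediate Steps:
a = -135755 (a = -3 - 135752 = -135755)
L = -19088 (L = 8 + (186 - 311*62) = 8 + (186 - 19282) = 8 - 19096 = -19088)
1/(q(903) + ((185513 - a) + L)*(s(298, -137) + 491891)) = 1/(903 + ((185513 - 1*(-135755)) - 19088)*(-344 + 491891)) = 1/(903 + ((185513 + 135755) - 19088)*491547) = 1/(903 + (321268 - 19088)*491547) = 1/(903 + 302180*491547) = 1/(903 + 148535672460) = 1/148535673363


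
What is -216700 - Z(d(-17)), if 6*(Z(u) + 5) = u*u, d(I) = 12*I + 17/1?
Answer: -1335139/6 ≈ -2.2252e+5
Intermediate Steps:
d(I) = 17 + 12*I (d(I) = 12*I + 17*1 = 12*I + 17 = 17 + 12*I)
Z(u) = -5 + u²/6 (Z(u) = -5 + (u*u)/6 = -5 + u²/6)
-216700 - Z(d(-17)) = -216700 - (-5 + (17 + 12*(-17))²/6) = -216700 - (-5 + (17 - 204)²/6) = -216700 - (-5 + (⅙)*(-187)²) = -216700 - (-5 + (⅙)*34969) = -216700 - (-5 + 34969/6) = -216700 - 1*34939/6 = -216700 - 34939/6 = -1335139/6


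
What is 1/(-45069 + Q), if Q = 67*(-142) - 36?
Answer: -1/54619 ≈ -1.8309e-5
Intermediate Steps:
Q = -9550 (Q = -9514 - 36 = -9550)
1/(-45069 + Q) = 1/(-45069 - 9550) = 1/(-54619) = -1/54619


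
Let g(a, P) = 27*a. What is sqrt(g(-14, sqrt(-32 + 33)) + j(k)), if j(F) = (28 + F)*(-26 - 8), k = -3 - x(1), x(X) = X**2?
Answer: I*sqrt(1194) ≈ 34.554*I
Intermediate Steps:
k = -4 (k = -3 - 1*1**2 = -3 - 1*1 = -3 - 1 = -4)
j(F) = -952 - 34*F (j(F) = (28 + F)*(-34) = -952 - 34*F)
sqrt(g(-14, sqrt(-32 + 33)) + j(k)) = sqrt(27*(-14) + (-952 - 34*(-4))) = sqrt(-378 + (-952 + 136)) = sqrt(-378 - 816) = sqrt(-1194) = I*sqrt(1194)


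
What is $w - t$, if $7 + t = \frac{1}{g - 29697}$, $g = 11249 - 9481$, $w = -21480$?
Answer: $- \frac{599719416}{27929} \approx -21473.0$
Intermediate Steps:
$g = 1768$ ($g = 11249 - 9481 = 1768$)
$t = - \frac{195504}{27929}$ ($t = -7 + \frac{1}{1768 - 29697} = -7 + \frac{1}{-27929} = -7 - \frac{1}{27929} = - \frac{195504}{27929} \approx -7.0$)
$w - t = -21480 - - \frac{195504}{27929} = -21480 + \frac{195504}{27929} = - \frac{599719416}{27929}$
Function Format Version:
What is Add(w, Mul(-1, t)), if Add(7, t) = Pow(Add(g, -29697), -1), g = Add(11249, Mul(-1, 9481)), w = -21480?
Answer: Rational(-599719416, 27929) ≈ -21473.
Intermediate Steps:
g = 1768 (g = Add(11249, -9481) = 1768)
t = Rational(-195504, 27929) (t = Add(-7, Pow(Add(1768, -29697), -1)) = Add(-7, Pow(-27929, -1)) = Add(-7, Rational(-1, 27929)) = Rational(-195504, 27929) ≈ -7.0000)
Add(w, Mul(-1, t)) = Add(-21480, Mul(-1, Rational(-195504, 27929))) = Add(-21480, Rational(195504, 27929)) = Rational(-599719416, 27929)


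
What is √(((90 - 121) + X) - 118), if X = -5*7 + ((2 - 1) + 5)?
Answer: I*√178 ≈ 13.342*I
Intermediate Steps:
X = -29 (X = -35 + (1 + 5) = -35 + 6 = -29)
√(((90 - 121) + X) - 118) = √(((90 - 121) - 29) - 118) = √((-31 - 29) - 118) = √(-60 - 118) = √(-178) = I*√178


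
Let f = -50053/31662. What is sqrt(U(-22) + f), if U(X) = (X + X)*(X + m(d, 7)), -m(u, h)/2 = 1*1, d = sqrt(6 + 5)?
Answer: sqrt(117448496842)/10554 ≈ 32.472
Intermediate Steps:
d = sqrt(11) ≈ 3.3166
m(u, h) = -2
f = -50053/31662 (f = -50053*1/31662 = -50053/31662 ≈ -1.5809)
U(X) = 2*X*(-2 + X) (U(X) = (X + X)*(X - 2) = (2*X)*(-2 + X) = 2*X*(-2 + X))
sqrt(U(-22) + f) = sqrt(2*(-22)*(-2 - 22) - 50053/31662) = sqrt(2*(-22)*(-24) - 50053/31662) = sqrt(1056 - 50053/31662) = sqrt(33385019/31662) = sqrt(117448496842)/10554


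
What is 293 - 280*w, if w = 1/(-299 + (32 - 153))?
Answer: 881/3 ≈ 293.67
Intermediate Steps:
w = -1/420 (w = 1/(-299 - 121) = 1/(-420) = -1/420 ≈ -0.0023810)
293 - 280*w = 293 - 280*(-1/420) = 293 + 2/3 = 881/3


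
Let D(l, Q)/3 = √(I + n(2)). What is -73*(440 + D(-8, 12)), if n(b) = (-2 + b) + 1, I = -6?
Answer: -32120 - 219*I*√5 ≈ -32120.0 - 489.7*I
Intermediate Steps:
n(b) = -1 + b
D(l, Q) = 3*I*√5 (D(l, Q) = 3*√(-6 + (-1 + 2)) = 3*√(-6 + 1) = 3*√(-5) = 3*(I*√5) = 3*I*√5)
-73*(440 + D(-8, 12)) = -73*(440 + 3*I*√5) = -32120 - 219*I*√5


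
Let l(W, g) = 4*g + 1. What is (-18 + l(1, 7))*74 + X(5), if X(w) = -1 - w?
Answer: 808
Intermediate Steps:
l(W, g) = 1 + 4*g
(-18 + l(1, 7))*74 + X(5) = (-18 + (1 + 4*7))*74 + (-1 - 1*5) = (-18 + (1 + 28))*74 + (-1 - 5) = (-18 + 29)*74 - 6 = 11*74 - 6 = 814 - 6 = 808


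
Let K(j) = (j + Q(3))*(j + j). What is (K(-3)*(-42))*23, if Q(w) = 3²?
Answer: 34776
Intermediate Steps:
Q(w) = 9
K(j) = 2*j*(9 + j) (K(j) = (j + 9)*(j + j) = (9 + j)*(2*j) = 2*j*(9 + j))
(K(-3)*(-42))*23 = ((2*(-3)*(9 - 3))*(-42))*23 = ((2*(-3)*6)*(-42))*23 = -36*(-42)*23 = 1512*23 = 34776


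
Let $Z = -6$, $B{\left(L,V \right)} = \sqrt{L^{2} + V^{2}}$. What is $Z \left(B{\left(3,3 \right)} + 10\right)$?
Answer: $-60 - 18 \sqrt{2} \approx -85.456$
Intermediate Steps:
$Z \left(B{\left(3,3 \right)} + 10\right) = - 6 \left(\sqrt{3^{2} + 3^{2}} + 10\right) = - 6 \left(\sqrt{9 + 9} + 10\right) = - 6 \left(\sqrt{18} + 10\right) = - 6 \left(3 \sqrt{2} + 10\right) = - 6 \left(10 + 3 \sqrt{2}\right) = -60 - 18 \sqrt{2}$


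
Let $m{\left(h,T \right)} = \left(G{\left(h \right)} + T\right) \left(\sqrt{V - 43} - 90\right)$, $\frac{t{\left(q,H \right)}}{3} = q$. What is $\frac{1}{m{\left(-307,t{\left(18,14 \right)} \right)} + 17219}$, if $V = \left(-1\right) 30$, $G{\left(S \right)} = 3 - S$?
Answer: $- \frac{15541}{251194889} - \frac{364 i \sqrt{73}}{251194889} \approx -6.1868 \cdot 10^{-5} - 1.2381 \cdot 10^{-5} i$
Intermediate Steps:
$t{\left(q,H \right)} = 3 q$
$V = -30$
$m{\left(h,T \right)} = \left(-90 + i \sqrt{73}\right) \left(3 + T - h\right)$ ($m{\left(h,T \right)} = \left(\left(3 - h\right) + T\right) \left(\sqrt{-30 - 43} - 90\right) = \left(3 + T - h\right) \left(\sqrt{-73} - 90\right) = \left(3 + T - h\right) \left(i \sqrt{73} - 90\right) = \left(3 + T - h\right) \left(-90 + i \sqrt{73}\right) = \left(-90 + i \sqrt{73}\right) \left(3 + T - h\right)$)
$\frac{1}{m{\left(-307,t{\left(18,14 \right)} \right)} + 17219} = \frac{1}{\left(-270 - 90 \cdot 3 \cdot 18 + 90 \left(-307\right) + i 3 \cdot 18 \sqrt{73} + i \sqrt{73} \left(3 - -307\right)\right) + 17219} = \frac{1}{\left(-270 - 4860 - 27630 + i 54 \sqrt{73} + i \sqrt{73} \left(3 + 307\right)\right) + 17219} = \frac{1}{\left(-270 - 4860 - 27630 + 54 i \sqrt{73} + i \sqrt{73} \cdot 310\right) + 17219} = \frac{1}{\left(-270 - 4860 - 27630 + 54 i \sqrt{73} + 310 i \sqrt{73}\right) + 17219} = \frac{1}{\left(-32760 + 364 i \sqrt{73}\right) + 17219} = \frac{1}{-15541 + 364 i \sqrt{73}}$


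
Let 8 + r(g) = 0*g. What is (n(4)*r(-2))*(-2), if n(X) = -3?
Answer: -48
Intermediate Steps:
r(g) = -8 (r(g) = -8 + 0*g = -8 + 0 = -8)
(n(4)*r(-2))*(-2) = -3*(-8)*(-2) = 24*(-2) = -48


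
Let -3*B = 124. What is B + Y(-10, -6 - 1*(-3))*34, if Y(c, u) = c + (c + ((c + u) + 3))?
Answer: -3184/3 ≈ -1061.3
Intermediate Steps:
Y(c, u) = 3 + u + 3*c (Y(c, u) = c + (c + (3 + c + u)) = c + (3 + u + 2*c) = 3 + u + 3*c)
B = -124/3 (B = -1/3*124 = -124/3 ≈ -41.333)
B + Y(-10, -6 - 1*(-3))*34 = -124/3 + (3 + (-6 - 1*(-3)) + 3*(-10))*34 = -124/3 + (3 + (-6 + 3) - 30)*34 = -124/3 + (3 - 3 - 30)*34 = -124/3 - 30*34 = -124/3 - 1020 = -3184/3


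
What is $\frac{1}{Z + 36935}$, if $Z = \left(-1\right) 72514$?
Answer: $- \frac{1}{35579} \approx -2.8106 \cdot 10^{-5}$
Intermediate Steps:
$Z = -72514$
$\frac{1}{Z + 36935} = \frac{1}{-72514 + 36935} = \frac{1}{-35579} = - \frac{1}{35579}$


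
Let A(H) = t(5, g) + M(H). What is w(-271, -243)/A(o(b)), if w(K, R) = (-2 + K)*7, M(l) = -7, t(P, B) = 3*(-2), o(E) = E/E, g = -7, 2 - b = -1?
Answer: 147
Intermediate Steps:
b = 3 (b = 2 - 1*(-1) = 2 + 1 = 3)
o(E) = 1
t(P, B) = -6
w(K, R) = -14 + 7*K
A(H) = -13 (A(H) = -6 - 7 = -13)
w(-271, -243)/A(o(b)) = (-14 + 7*(-271))/(-13) = (-14 - 1897)*(-1/13) = -1911*(-1/13) = 147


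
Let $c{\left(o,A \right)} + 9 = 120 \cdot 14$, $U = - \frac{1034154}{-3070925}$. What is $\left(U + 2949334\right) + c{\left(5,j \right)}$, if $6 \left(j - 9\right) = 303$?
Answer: $\frac{823846914889}{279175} \approx 2.951 \cdot 10^{6}$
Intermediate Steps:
$j = \frac{119}{2}$ ($j = 9 + \frac{1}{6} \cdot 303 = 9 + \frac{101}{2} = \frac{119}{2} \approx 59.5$)
$U = \frac{94014}{279175}$ ($U = \left(-1034154\right) \left(- \frac{1}{3070925}\right) = \frac{94014}{279175} \approx 0.33676$)
$c{\left(o,A \right)} = 1671$ ($c{\left(o,A \right)} = -9 + 120 \cdot 14 = -9 + 1680 = 1671$)
$\left(U + 2949334\right) + c{\left(5,j \right)} = \left(\frac{94014}{279175} + 2949334\right) + 1671 = \frac{823380413464}{279175} + 1671 = \frac{823846914889}{279175}$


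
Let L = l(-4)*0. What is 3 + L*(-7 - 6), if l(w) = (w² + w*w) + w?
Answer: 3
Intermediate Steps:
l(w) = w + 2*w² (l(w) = (w² + w²) + w = 2*w² + w = w + 2*w²)
L = 0 (L = -4*(1 + 2*(-4))*0 = -4*(1 - 8)*0 = -4*(-7)*0 = 28*0 = 0)
3 + L*(-7 - 6) = 3 + 0*(-7 - 6) = 3 + 0*(-13) = 3 + 0 = 3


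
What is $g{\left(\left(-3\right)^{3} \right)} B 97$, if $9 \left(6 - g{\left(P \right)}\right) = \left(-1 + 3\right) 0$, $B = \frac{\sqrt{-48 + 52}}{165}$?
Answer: $\frac{388}{55} \approx 7.0545$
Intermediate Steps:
$B = \frac{2}{165}$ ($B = \sqrt{4} \cdot \frac{1}{165} = 2 \cdot \frac{1}{165} = \frac{2}{165} \approx 0.012121$)
$g{\left(P \right)} = 6$ ($g{\left(P \right)} = 6 - \frac{\left(-1 + 3\right) 0}{9} = 6 - \frac{2 \cdot 0}{9} = 6 - 0 = 6 + 0 = 6$)
$g{\left(\left(-3\right)^{3} \right)} B 97 = 6 \cdot \frac{2}{165} \cdot 97 = \frac{4}{55} \cdot 97 = \frac{388}{55}$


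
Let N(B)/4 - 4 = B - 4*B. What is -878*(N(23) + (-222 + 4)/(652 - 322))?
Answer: 37761902/165 ≈ 2.2886e+5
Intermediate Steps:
N(B) = 16 - 12*B (N(B) = 16 + 4*(B - 4*B) = 16 + 4*(-3*B) = 16 - 12*B)
-878*(N(23) + (-222 + 4)/(652 - 322)) = -878*((16 - 12*23) + (-222 + 4)/(652 - 322)) = -878*((16 - 276) - 218/330) = -878*(-260 - 218*1/330) = -878*(-260 - 109/165) = -878*(-43009/165) = 37761902/165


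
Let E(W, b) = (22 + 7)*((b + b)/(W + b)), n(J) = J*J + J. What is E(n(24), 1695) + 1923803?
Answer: 294348413/153 ≈ 1.9238e+6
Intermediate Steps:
n(J) = J + J² (n(J) = J² + J = J + J²)
E(W, b) = 58*b/(W + b) (E(W, b) = 29*((2*b)/(W + b)) = 29*(2*b/(W + b)) = 58*b/(W + b))
E(n(24), 1695) + 1923803 = 58*1695/(24*(1 + 24) + 1695) + 1923803 = 58*1695/(24*25 + 1695) + 1923803 = 58*1695/(600 + 1695) + 1923803 = 58*1695/2295 + 1923803 = 58*1695*(1/2295) + 1923803 = 6554/153 + 1923803 = 294348413/153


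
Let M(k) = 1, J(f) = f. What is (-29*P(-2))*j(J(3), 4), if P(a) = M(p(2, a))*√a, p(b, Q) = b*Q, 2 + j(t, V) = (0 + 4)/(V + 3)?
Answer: 290*I*√2/7 ≈ 58.589*I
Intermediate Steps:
j(t, V) = -2 + 4/(3 + V) (j(t, V) = -2 + (0 + 4)/(V + 3) = -2 + 4/(3 + V))
p(b, Q) = Q*b
P(a) = √a (P(a) = 1*√a = √a)
(-29*P(-2))*j(J(3), 4) = (-29*I*√2)*(2*(-1 - 1*4)/(3 + 4)) = (-29*I*√2)*(2*(-1 - 4)/7) = (-29*I*√2)*(2*(⅐)*(-5)) = -29*I*√2*(-10/7) = 290*I*√2/7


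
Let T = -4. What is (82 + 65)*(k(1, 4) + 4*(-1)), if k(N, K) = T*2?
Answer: -1764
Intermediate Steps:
k(N, K) = -8 (k(N, K) = -4*2 = -8)
(82 + 65)*(k(1, 4) + 4*(-1)) = (82 + 65)*(-8 + 4*(-1)) = 147*(-8 - 4) = 147*(-12) = -1764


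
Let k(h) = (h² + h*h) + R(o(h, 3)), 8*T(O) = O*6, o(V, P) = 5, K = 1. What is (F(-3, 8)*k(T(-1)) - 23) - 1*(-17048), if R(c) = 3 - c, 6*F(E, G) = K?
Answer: 817193/48 ≈ 17025.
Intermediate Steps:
F(E, G) = ⅙ (F(E, G) = (⅙)*1 = ⅙)
T(O) = 3*O/4 (T(O) = (O*6)/8 = (6*O)/8 = 3*O/4)
k(h) = -2 + 2*h² (k(h) = (h² + h*h) + (3 - 1*5) = (h² + h²) + (3 - 5) = 2*h² - 2 = -2 + 2*h²)
(F(-3, 8)*k(T(-1)) - 23) - 1*(-17048) = ((-2 + 2*((¾)*(-1))²)/6 - 23) - 1*(-17048) = ((-2 + 2*(-¾)²)/6 - 23) + 17048 = ((-2 + 2*(9/16))/6 - 23) + 17048 = ((-2 + 9/8)/6 - 23) + 17048 = ((⅙)*(-7/8) - 23) + 17048 = (-7/48 - 23) + 17048 = -1111/48 + 17048 = 817193/48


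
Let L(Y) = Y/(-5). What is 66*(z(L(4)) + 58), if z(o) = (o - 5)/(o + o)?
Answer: 16269/4 ≈ 4067.3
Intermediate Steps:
L(Y) = -Y/5 (L(Y) = Y*(-⅕) = -Y/5)
z(o) = (-5 + o)/(2*o) (z(o) = (-5 + o)/((2*o)) = (-5 + o)*(1/(2*o)) = (-5 + o)/(2*o))
66*(z(L(4)) + 58) = 66*((-5 - ⅕*4)/(2*((-⅕*4))) + 58) = 66*((-5 - ⅘)/(2*(-⅘)) + 58) = 66*((½)*(-5/4)*(-29/5) + 58) = 66*(29/8 + 58) = 66*(493/8) = 16269/4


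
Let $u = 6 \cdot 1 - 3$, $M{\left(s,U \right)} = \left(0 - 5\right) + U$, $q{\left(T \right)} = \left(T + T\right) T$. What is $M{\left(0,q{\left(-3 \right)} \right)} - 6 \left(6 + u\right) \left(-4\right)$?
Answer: $229$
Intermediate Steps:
$q{\left(T \right)} = 2 T^{2}$ ($q{\left(T \right)} = 2 T T = 2 T^{2}$)
$M{\left(s,U \right)} = -5 + U$
$u = 3$ ($u = 6 - 3 = 3$)
$M{\left(0,q{\left(-3 \right)} \right)} - 6 \left(6 + u\right) \left(-4\right) = \left(-5 + 2 \left(-3\right)^{2}\right) - 6 \left(6 + 3\right) \left(-4\right) = \left(-5 + 2 \cdot 9\right) - 6 \cdot 9 \left(-4\right) = \left(-5 + 18\right) - -216 = 13 + 216 = 229$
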